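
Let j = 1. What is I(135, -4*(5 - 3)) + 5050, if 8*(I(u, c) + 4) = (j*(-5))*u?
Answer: 39693/8 ≈ 4961.6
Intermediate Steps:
I(u, c) = -4 - 5*u/8 (I(u, c) = -4 + ((1*(-5))*u)/8 = -4 + (-5*u)/8 = -4 - 5*u/8)
I(135, -4*(5 - 3)) + 5050 = (-4 - 5/8*135) + 5050 = (-4 - 675/8) + 5050 = -707/8 + 5050 = 39693/8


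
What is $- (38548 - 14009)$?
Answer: $-24539$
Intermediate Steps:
$- (38548 - 14009) = \left(-1\right) 24539 = -24539$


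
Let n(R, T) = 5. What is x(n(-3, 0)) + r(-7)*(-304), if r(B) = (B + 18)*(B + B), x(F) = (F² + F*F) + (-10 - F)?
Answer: 46851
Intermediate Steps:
x(F) = -10 - F + 2*F² (x(F) = (F² + F²) + (-10 - F) = 2*F² + (-10 - F) = -10 - F + 2*F²)
r(B) = 2*B*(18 + B) (r(B) = (18 + B)*(2*B) = 2*B*(18 + B))
x(n(-3, 0)) + r(-7)*(-304) = (-10 - 1*5 + 2*5²) + (2*(-7)*(18 - 7))*(-304) = (-10 - 5 + 2*25) + (2*(-7)*11)*(-304) = (-10 - 5 + 50) - 154*(-304) = 35 + 46816 = 46851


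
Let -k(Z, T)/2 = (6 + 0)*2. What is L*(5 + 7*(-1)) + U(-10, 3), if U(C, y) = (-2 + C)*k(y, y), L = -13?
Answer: 314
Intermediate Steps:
k(Z, T) = -24 (k(Z, T) = -2*(6 + 0)*2 = -12*2 = -2*12 = -24)
U(C, y) = 48 - 24*C (U(C, y) = (-2 + C)*(-24) = 48 - 24*C)
L*(5 + 7*(-1)) + U(-10, 3) = -13*(5 + 7*(-1)) + (48 - 24*(-10)) = -13*(5 - 7) + (48 + 240) = -13*(-2) + 288 = 26 + 288 = 314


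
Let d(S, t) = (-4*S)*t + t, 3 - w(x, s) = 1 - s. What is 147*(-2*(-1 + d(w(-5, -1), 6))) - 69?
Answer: 5517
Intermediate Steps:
w(x, s) = 2 + s (w(x, s) = 3 - (1 - s) = 3 + (-1 + s) = 2 + s)
d(S, t) = t - 4*S*t (d(S, t) = -4*S*t + t = t - 4*S*t)
147*(-2*(-1 + d(w(-5, -1), 6))) - 69 = 147*(-2*(-1 + 6*(1 - 4*(2 - 1)))) - 69 = 147*(-2*(-1 + 6*(1 - 4*1))) - 69 = 147*(-2*(-1 + 6*(1 - 4))) - 69 = 147*(-2*(-1 + 6*(-3))) - 69 = 147*(-2*(-1 - 18)) - 69 = 147*(-2*(-19)) - 69 = 147*38 - 69 = 5586 - 69 = 5517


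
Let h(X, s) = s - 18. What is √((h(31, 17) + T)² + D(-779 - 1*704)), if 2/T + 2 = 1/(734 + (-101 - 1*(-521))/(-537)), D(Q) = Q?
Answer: I*√101767006796002/262313 ≈ 38.458*I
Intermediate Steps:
T = -262492/262313 (T = 2/(-2 + 1/(734 + (-101 - 1*(-521))/(-537))) = 2/(-2 + 1/(734 + (-101 + 521)*(-1/537))) = 2/(-2 + 1/(734 + 420*(-1/537))) = 2/(-2 + 1/(734 - 140/179)) = 2/(-2 + 1/(131246/179)) = 2/(-2 + 179/131246) = 2/(-262313/131246) = 2*(-131246/262313) = -262492/262313 ≈ -1.0007)
h(X, s) = -18 + s
√((h(31, 17) + T)² + D(-779 - 1*704)) = √(((-18 + 17) - 262492/262313)² + (-779 - 1*704)) = √((-1 - 262492/262313)² + (-779 - 704)) = √((-524805/262313)² - 1483) = √(275420288025/68808109969 - 1483) = √(-101767006796002/68808109969) = I*√101767006796002/262313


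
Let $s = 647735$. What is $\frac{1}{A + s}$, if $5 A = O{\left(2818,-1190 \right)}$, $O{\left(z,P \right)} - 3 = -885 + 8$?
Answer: $\frac{5}{3237801} \approx 1.5443 \cdot 10^{-6}$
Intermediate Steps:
$O{\left(z,P \right)} = -874$ ($O{\left(z,P \right)} = 3 + \left(-885 + 8\right) = 3 - 877 = -874$)
$A = - \frac{874}{5}$ ($A = \frac{1}{5} \left(-874\right) = - \frac{874}{5} \approx -174.8$)
$\frac{1}{A + s} = \frac{1}{- \frac{874}{5} + 647735} = \frac{1}{\frac{3237801}{5}} = \frac{5}{3237801}$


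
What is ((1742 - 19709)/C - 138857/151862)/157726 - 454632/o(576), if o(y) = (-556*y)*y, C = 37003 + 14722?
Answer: 5848301510212251631/2380682225523073075200 ≈ 0.0024566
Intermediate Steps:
C = 51725
o(y) = -556*y²
((1742 - 19709)/C - 138857/151862)/157726 - 454632/o(576) = ((1742 - 19709)/51725 - 138857/151862)/157726 - 454632/((-556*576²)) = (-17967*1/51725 - 138857*1/151862)*(1/157726) - 454632/((-556*331776)) = (-17967/51725 - 138857/151862)*(1/157726) - 454632/(-184467456) = -9910882879/7855061950*1/157726 - 454632*(-1/184467456) = -9910882879/1238947501125700 + 18943/7686144 = 5848301510212251631/2380682225523073075200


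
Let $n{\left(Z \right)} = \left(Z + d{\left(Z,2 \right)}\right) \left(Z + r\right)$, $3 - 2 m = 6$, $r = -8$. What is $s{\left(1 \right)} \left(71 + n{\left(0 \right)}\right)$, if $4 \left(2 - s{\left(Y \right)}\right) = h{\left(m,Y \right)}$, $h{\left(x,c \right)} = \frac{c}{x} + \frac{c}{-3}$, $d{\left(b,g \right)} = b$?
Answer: $\frac{639}{4} \approx 159.75$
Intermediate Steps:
$m = - \frac{3}{2}$ ($m = \frac{3}{2} - 3 = - \frac{3}{2} \approx -1.5$)
$n{\left(Z \right)} = 2 Z \left(-8 + Z\right)$ ($n{\left(Z \right)} = \left(Z + Z\right) \left(Z - 8\right) = 2 Z \left(-8 + Z\right)$)
$h{\left(x,c \right)} = - \frac{c}{3} + \frac{c}{x}$ ($h{\left(x,c \right)} = \frac{c}{x} + c \left(- \frac{1}{3}\right) = \frac{c}{x} - \frac{c}{3} = - \frac{c}{3} + \frac{c}{x}$)
$s{\left(Y \right)} = 2 + \frac{Y}{4}$ ($s{\left(Y \right)} = 2 - \frac{- \frac{Y}{3} + \frac{Y}{- \frac{3}{2}}}{4} = 2 - \frac{- \frac{Y}{3} + Y \left(- \frac{2}{3}\right)}{4} = 2 - \frac{- \frac{Y}{3} - \frac{2 Y}{3}}{4} = 2 - \frac{\left(-1\right) Y}{4} = 2 + \frac{Y}{4}$)
$s{\left(1 \right)} \left(71 + n{\left(0 \right)}\right) = \left(2 + \frac{1}{4} \cdot 1\right) \left(71 + 2 \cdot 0 \left(-8 + 0\right)\right) = \left(2 + \frac{1}{4}\right) \left(71 + 2 \cdot 0 \left(-8\right)\right) = \frac{9 \left(71 + 0\right)}{4} = \frac{9}{4} \cdot 71 = \frac{639}{4}$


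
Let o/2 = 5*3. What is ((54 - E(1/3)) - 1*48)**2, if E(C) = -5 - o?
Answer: 1681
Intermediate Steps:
o = 30 (o = 2*(5*3) = 2*15 = 30)
E(C) = -35 (E(C) = -5 - 1*30 = -5 - 30 = -35)
((54 - E(1/3)) - 1*48)**2 = ((54 - 1*(-35)) - 1*48)**2 = ((54 + 35) - 48)**2 = (89 - 48)**2 = 41**2 = 1681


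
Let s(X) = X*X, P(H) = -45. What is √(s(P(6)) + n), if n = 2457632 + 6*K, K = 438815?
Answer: √5092547 ≈ 2256.7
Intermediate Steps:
s(X) = X²
n = 5090522 (n = 2457632 + 6*438815 = 2457632 + 2632890 = 5090522)
√(s(P(6)) + n) = √((-45)² + 5090522) = √(2025 + 5090522) = √5092547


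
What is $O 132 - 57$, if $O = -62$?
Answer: $-8241$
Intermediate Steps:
$O 132 - 57 = \left(-62\right) 132 - 57 = -8184 - 57 = -8241$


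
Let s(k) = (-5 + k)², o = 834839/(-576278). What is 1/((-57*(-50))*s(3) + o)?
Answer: 576278/6568734361 ≈ 8.7730e-5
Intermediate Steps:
o = -834839/576278 (o = 834839*(-1/576278) = -834839/576278 ≈ -1.4487)
1/((-57*(-50))*s(3) + o) = 1/((-57*(-50))*(-5 + 3)² - 834839/576278) = 1/(2850*(-2)² - 834839/576278) = 1/(2850*4 - 834839/576278) = 1/(11400 - 834839/576278) = 1/(6568734361/576278) = 576278/6568734361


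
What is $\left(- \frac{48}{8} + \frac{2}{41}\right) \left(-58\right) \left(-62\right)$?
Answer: $- \frac{877424}{41} \approx -21401.0$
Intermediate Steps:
$\left(- \frac{48}{8} + \frac{2}{41}\right) \left(-58\right) \left(-62\right) = \left(\left(-48\right) \frac{1}{8} + 2 \cdot \frac{1}{41}\right) \left(-58\right) \left(-62\right) = \left(-6 + \frac{2}{41}\right) \left(-58\right) \left(-62\right) = \left(- \frac{244}{41}\right) \left(-58\right) \left(-62\right) = \frac{14152}{41} \left(-62\right) = - \frac{877424}{41}$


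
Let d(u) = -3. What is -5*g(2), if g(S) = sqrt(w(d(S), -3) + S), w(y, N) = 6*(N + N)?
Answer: -5*I*sqrt(34) ≈ -29.155*I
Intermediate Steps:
w(y, N) = 12*N (w(y, N) = 6*(2*N) = 12*N)
g(S) = sqrt(-36 + S) (g(S) = sqrt(12*(-3) + S) = sqrt(-36 + S))
-5*g(2) = -5*sqrt(-36 + 2) = -5*I*sqrt(34)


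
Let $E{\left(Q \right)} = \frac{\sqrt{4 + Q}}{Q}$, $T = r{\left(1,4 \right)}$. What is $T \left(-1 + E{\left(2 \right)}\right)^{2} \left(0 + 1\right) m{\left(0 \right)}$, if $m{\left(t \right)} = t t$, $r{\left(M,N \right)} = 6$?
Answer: $0$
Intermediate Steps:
$T = 6$
$m{\left(t \right)} = t^{2}$
$E{\left(Q \right)} = \frac{\sqrt{4 + Q}}{Q}$
$T \left(-1 + E{\left(2 \right)}\right)^{2} \left(0 + 1\right) m{\left(0 \right)} = 6 \left(-1 + \frac{\sqrt{4 + 2}}{2}\right)^{2} \left(0 + 1\right) 0^{2} = 6 \left(-1 + \frac{\sqrt{6}}{2}\right)^{2} \cdot 1 \cdot 0 = 6 \left(-1 + \frac{\sqrt{6}}{2}\right)^{2} \cdot 0 = 0$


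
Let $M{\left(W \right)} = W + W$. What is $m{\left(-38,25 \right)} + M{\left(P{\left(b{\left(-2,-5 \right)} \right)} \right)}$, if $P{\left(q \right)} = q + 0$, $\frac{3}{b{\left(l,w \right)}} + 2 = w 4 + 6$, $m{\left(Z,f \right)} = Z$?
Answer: $- \frac{307}{8} \approx -38.375$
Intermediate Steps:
$b{\left(l,w \right)} = \frac{3}{4 + 4 w}$ ($b{\left(l,w \right)} = \frac{3}{-2 + \left(w 4 + 6\right)} = \frac{3}{-2 + \left(4 w + 6\right)} = \frac{3}{-2 + \left(6 + 4 w\right)} = \frac{3}{4 + 4 w}$)
$P{\left(q \right)} = q$
$M{\left(W \right)} = 2 W$
$m{\left(-38,25 \right)} + M{\left(P{\left(b{\left(-2,-5 \right)} \right)} \right)} = -38 + 2 \frac{3}{4 \left(1 - 5\right)} = -38 + 2 \frac{3}{4 \left(-4\right)} = -38 + 2 \cdot \frac{3}{4} \left(- \frac{1}{4}\right) = -38 + 2 \left(- \frac{3}{16}\right) = -38 - \frac{3}{8} = - \frac{307}{8}$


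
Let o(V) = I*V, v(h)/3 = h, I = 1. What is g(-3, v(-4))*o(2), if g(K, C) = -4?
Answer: -8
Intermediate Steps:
v(h) = 3*h
o(V) = V (o(V) = 1*V = V)
g(-3, v(-4))*o(2) = -4*2 = -8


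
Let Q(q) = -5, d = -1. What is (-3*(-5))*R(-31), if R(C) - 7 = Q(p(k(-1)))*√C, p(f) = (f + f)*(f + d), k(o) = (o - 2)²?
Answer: 105 - 75*I*√31 ≈ 105.0 - 417.58*I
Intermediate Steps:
k(o) = (-2 + o)²
p(f) = 2*f*(-1 + f) (p(f) = (f + f)*(f - 1) = (2*f)*(-1 + f) = 2*f*(-1 + f))
R(C) = 7 - 5*√C
(-3*(-5))*R(-31) = (-3*(-5))*(7 - 5*I*√31) = 15*(7 - 5*I*√31) = 105 - 75*I*√31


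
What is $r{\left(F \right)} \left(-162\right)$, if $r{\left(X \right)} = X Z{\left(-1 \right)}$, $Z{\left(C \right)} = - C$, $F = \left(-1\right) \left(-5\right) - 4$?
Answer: $-162$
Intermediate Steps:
$F = 1$ ($F = 5 - 4 = 1$)
$r{\left(X \right)} = X$ ($r{\left(X \right)} = X \left(\left(-1\right) \left(-1\right)\right) = X 1 = X$)
$r{\left(F \right)} \left(-162\right) = 1 \left(-162\right) = -162$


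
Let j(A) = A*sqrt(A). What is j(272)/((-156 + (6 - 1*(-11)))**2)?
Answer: 1088*sqrt(17)/19321 ≈ 0.23218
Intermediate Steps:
j(A) = A**(3/2)
j(272)/((-156 + (6 - 1*(-11)))**2) = 272**(3/2)/((-156 + (6 - 1*(-11)))**2) = (1088*sqrt(17))/((-156 + (6 + 11))**2) = (1088*sqrt(17))/((-156 + 17)**2) = (1088*sqrt(17))/((-139)**2) = (1088*sqrt(17))/19321 = (1088*sqrt(17))*(1/19321) = 1088*sqrt(17)/19321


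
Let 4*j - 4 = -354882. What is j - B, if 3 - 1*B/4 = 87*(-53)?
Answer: -214351/2 ≈ -1.0718e+5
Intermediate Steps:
B = 18456 (B = 12 - 348*(-53) = 12 - 4*(-4611) = 12 + 18444 = 18456)
j = -177439/2 (j = 1 + (¼)*(-354882) = 1 - 177441/2 = -177439/2 ≈ -88720.)
j - B = -177439/2 - 1*18456 = -177439/2 - 18456 = -214351/2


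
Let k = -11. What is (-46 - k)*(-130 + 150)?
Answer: -700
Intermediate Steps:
(-46 - k)*(-130 + 150) = (-46 - 1*(-11))*(-130 + 150) = (-46 + 11)*20 = -35*20 = -700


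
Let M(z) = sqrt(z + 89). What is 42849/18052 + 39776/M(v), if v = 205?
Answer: 42849/18052 + 19888*sqrt(6)/21 ≈ 2322.2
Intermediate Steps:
M(z) = sqrt(89 + z)
42849/18052 + 39776/M(v) = 42849/18052 + 39776/(sqrt(89 + 205)) = 42849*(1/18052) + 39776/(sqrt(294)) = 42849/18052 + 39776/((7*sqrt(6))) = 42849/18052 + 39776*(sqrt(6)/42) = 42849/18052 + 19888*sqrt(6)/21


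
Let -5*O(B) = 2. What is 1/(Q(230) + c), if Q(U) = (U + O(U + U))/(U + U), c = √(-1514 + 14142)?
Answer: -575/14547213 + 661250*√3157/4175050131 ≈ 0.0088595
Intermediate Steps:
O(B) = -⅖ (O(B) = -⅕*2 = -⅖)
c = 2*√3157 (c = √12628 = 2*√3157 ≈ 112.37)
Q(U) = (-⅖ + U)/(2*U) (Q(U) = (U - ⅖)/(U + U) = (-⅖ + U)/((2*U)) = (-⅖ + U)*(1/(2*U)) = (-⅖ + U)/(2*U))
1/(Q(230) + c) = 1/((⅒)*(-2 + 5*230)/230 + 2*√3157) = 1/((⅒)*(1/230)*(-2 + 1150) + 2*√3157) = 1/((⅒)*(1/230)*1148 + 2*√3157) = 1/(287/575 + 2*√3157)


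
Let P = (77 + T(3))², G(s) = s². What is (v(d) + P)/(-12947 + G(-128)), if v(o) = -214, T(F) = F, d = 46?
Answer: 6186/3437 ≈ 1.7998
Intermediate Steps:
P = 6400 (P = (77 + 3)² = 80² = 6400)
(v(d) + P)/(-12947 + G(-128)) = (-214 + 6400)/(-12947 + (-128)²) = 6186/(-12947 + 16384) = 6186/3437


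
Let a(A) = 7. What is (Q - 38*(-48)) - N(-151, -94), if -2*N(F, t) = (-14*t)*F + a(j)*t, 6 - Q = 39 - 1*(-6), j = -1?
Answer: -97902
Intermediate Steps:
Q = -39 (Q = 6 - (39 - 1*(-6)) = 6 - (39 + 6) = 6 - 1*45 = 6 - 45 = -39)
N(F, t) = -7*t/2 + 7*F*t (N(F, t) = -((-14*t)*F + 7*t)/2 = -(-14*F*t + 7*t)/2 = -(7*t - 14*F*t)/2 = -7*t/2 + 7*F*t)
(Q - 38*(-48)) - N(-151, -94) = (-39 - 38*(-48)) - 7*(-94)*(-1 + 2*(-151))/2 = (-39 + 1824) - 7*(-94)*(-1 - 302)/2 = 1785 - 7*(-94)*(-303)/2 = 1785 - 1*99687 = 1785 - 99687 = -97902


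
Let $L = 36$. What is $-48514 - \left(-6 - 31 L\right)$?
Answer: $-47392$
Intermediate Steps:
$-48514 - \left(-6 - 31 L\right) = -48514 - \left(-6 - 1116\right) = -48514 - -1122 = -48514 + 1122 = -47392$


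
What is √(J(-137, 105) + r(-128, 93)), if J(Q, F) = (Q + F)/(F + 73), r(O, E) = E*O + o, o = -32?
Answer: 28*I*√120595/89 ≈ 109.25*I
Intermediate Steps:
r(O, E) = -32 + E*O (r(O, E) = E*O - 32 = -32 + E*O)
J(Q, F) = (F + Q)/(73 + F)
√(J(-137, 105) + r(-128, 93)) = √((105 - 137)/(73 + 105) + (-32 + 93*(-128))) = √(-32/178 + (-32 - 11904)) = √((1/178)*(-32) - 11936) = √(-16/89 - 11936) = √(-1062320/89) = 28*I*√120595/89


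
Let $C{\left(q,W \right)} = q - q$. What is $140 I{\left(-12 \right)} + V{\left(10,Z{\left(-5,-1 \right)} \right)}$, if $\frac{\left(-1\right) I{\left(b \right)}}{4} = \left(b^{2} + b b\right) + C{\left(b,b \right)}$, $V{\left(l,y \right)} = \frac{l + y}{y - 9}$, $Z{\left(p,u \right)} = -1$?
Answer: $- \frac{1612809}{10} \approx -1.6128 \cdot 10^{5}$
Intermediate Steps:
$C{\left(q,W \right)} = 0$
$V{\left(l,y \right)} = \frac{l + y}{-9 + y}$ ($V{\left(l,y \right)} = \frac{l + y}{y - 9} = \frac{l + y}{-9 + y}$)
$I{\left(b \right)} = - 8 b^{2}$ ($I{\left(b \right)} = - 4 \left(\left(b^{2} + b b\right) + 0\right) = - 4 \left(\left(b^{2} + b^{2}\right) + 0\right) = - 4 \left(2 b^{2} + 0\right) = - 4 \cdot 2 b^{2} = - 8 b^{2}$)
$140 I{\left(-12 \right)} + V{\left(10,Z{\left(-5,-1 \right)} \right)} = 140 \left(- 8 \left(-12\right)^{2}\right) + \frac{10 - 1}{-9 - 1} = 140 \left(\left(-8\right) 144\right) + \frac{1}{-10} \cdot 9 = 140 \left(-1152\right) - \frac{9}{10} = -161280 - \frac{9}{10} = - \frac{1612809}{10}$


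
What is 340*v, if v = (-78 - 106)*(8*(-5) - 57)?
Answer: 6068320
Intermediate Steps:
v = 17848 (v = -184*(-40 - 57) = -184*(-97) = 17848)
340*v = 340*17848 = 6068320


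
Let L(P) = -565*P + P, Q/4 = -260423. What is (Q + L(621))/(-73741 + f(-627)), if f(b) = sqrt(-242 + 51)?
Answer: 12830344072/679716909 + 173992*I*sqrt(191)/679716909 ≈ 18.876 + 0.0035377*I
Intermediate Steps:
Q = -1041692 (Q = 4*(-260423) = -1041692)
f(b) = I*sqrt(191) (f(b) = sqrt(-191) = I*sqrt(191))
L(P) = -564*P
(Q + L(621))/(-73741 + f(-627)) = (-1041692 - 564*621)/(-73741 + I*sqrt(191)) = (-1041692 - 350244)/(-73741 + I*sqrt(191)) = -1391936/(-73741 + I*sqrt(191))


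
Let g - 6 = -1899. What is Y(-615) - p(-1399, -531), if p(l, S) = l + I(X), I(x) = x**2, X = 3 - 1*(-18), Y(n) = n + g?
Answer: -1550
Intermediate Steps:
g = -1893 (g = 6 - 1899 = -1893)
Y(n) = -1893 + n (Y(n) = n - 1893 = -1893 + n)
X = 21 (X = 3 + 18 = 21)
p(l, S) = 441 + l (p(l, S) = l + 21**2 = l + 441 = 441 + l)
Y(-615) - p(-1399, -531) = (-1893 - 615) - (441 - 1399) = -2508 - 1*(-958) = -2508 + 958 = -1550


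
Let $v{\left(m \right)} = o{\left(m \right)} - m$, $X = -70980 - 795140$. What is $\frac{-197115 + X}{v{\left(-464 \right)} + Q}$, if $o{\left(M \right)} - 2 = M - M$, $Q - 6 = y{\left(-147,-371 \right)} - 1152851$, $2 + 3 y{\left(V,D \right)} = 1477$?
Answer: $\frac{3189705}{3455662} \approx 0.92304$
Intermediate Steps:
$y{\left(V,D \right)} = \frac{1475}{3}$ ($y{\left(V,D \right)} = - \frac{2}{3} + \frac{1}{3} \cdot 1477 = - \frac{2}{3} + \frac{1477}{3} = \frac{1475}{3}$)
$X = -866120$ ($X = -70980 - 795140 = -866120$)
$Q = - \frac{3457060}{3}$ ($Q = 6 + \left(\frac{1475}{3} - 1152851\right) = 6 - \frac{3457078}{3} = - \frac{3457060}{3} \approx -1.1524 \cdot 10^{6}$)
$o{\left(M \right)} = 2$ ($o{\left(M \right)} = 2 + \left(M - M\right) = 2 + 0 = 2$)
$v{\left(m \right)} = 2 - m$
$\frac{-197115 + X}{v{\left(-464 \right)} + Q} = \frac{-197115 - 866120}{\left(2 - -464\right) - \frac{3457060}{3}} = - \frac{1063235}{\left(2 + 464\right) - \frac{3457060}{3}} = - \frac{1063235}{466 - \frac{3457060}{3}} = - \frac{1063235}{- \frac{3455662}{3}} = \left(-1063235\right) \left(- \frac{3}{3455662}\right) = \frac{3189705}{3455662}$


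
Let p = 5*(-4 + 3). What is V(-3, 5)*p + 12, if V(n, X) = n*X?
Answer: 87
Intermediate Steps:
V(n, X) = X*n
p = -5 (p = 5*(-1) = -5)
V(-3, 5)*p + 12 = (5*(-3))*(-5) + 12 = -15*(-5) + 12 = 75 + 12 = 87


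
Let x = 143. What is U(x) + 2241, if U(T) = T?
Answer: 2384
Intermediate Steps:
U(x) + 2241 = 143 + 2241 = 2384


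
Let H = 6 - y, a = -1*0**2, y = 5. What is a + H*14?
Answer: 14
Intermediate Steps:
a = 0 (a = -1*0 = 0)
H = 1 (H = 6 - 1*5 = 6 - 5 = 1)
a + H*14 = 0 + 1*14 = 0 + 14 = 14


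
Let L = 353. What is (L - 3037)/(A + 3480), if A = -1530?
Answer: -1342/975 ≈ -1.3764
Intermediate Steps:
(L - 3037)/(A + 3480) = (353 - 3037)/(-1530 + 3480) = -2684/1950 = -2684*1/1950 = -1342/975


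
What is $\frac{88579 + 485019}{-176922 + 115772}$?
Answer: $- \frac{286799}{30575} \approx -9.3802$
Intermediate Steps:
$\frac{88579 + 485019}{-176922 + 115772} = \frac{573598}{-61150} = 573598 \left(- \frac{1}{61150}\right) = - \frac{286799}{30575}$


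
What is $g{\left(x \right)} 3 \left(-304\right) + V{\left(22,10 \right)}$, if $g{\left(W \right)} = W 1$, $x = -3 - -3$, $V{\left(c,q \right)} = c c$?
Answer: $484$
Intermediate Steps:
$V{\left(c,q \right)} = c^{2}$
$x = 0$ ($x = -3 + 3 = 0$)
$g{\left(W \right)} = W$
$g{\left(x \right)} 3 \left(-304\right) + V{\left(22,10 \right)} = 0 \cdot 3 \left(-304\right) + 22^{2} = 0 \left(-304\right) + 484 = 0 + 484 = 484$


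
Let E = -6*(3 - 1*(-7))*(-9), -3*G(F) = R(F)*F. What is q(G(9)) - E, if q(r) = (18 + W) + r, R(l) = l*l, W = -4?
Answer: -769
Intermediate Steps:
R(l) = l²
G(F) = -F³/3 (G(F) = -F²*F/3 = -F³/3)
q(r) = 14 + r (q(r) = (18 - 4) + r = 14 + r)
E = 540 (E = -6*(3 + 7)*(-9) = -6*10*(-9) = -60*(-9) = 540)
q(G(9)) - E = (14 - ⅓*9³) - 1*540 = (14 - ⅓*729) - 540 = (14 - 243) - 540 = -229 - 540 = -769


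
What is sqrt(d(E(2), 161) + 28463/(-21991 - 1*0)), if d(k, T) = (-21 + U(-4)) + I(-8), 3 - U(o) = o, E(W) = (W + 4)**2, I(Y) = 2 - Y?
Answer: 197*I*sqrt(65973)/21991 ≈ 2.3009*I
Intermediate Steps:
E(W) = (4 + W)**2
U(o) = 3 - o
d(k, T) = -4 (d(k, T) = (-21 + (3 - 1*(-4))) + (2 - 1*(-8)) = (-21 + (3 + 4)) + (2 + 8) = (-21 + 7) + 10 = -14 + 10 = -4)
sqrt(d(E(2), 161) + 28463/(-21991 - 1*0)) = sqrt(-4 + 28463/(-21991 - 1*0)) = sqrt(-4 + 28463/(-21991 + 0)) = sqrt(-4 + 28463/(-21991)) = sqrt(-4 + 28463*(-1/21991)) = sqrt(-4 - 28463/21991) = sqrt(-116427/21991) = 197*I*sqrt(65973)/21991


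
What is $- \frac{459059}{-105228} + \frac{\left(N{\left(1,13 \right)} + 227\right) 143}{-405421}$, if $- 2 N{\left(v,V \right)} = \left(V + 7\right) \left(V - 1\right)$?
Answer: $\frac{4986542303}{1153017324} \approx 4.3248$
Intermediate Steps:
$N{\left(v,V \right)} = - \frac{\left(-1 + V\right) \left(7 + V\right)}{2}$ ($N{\left(v,V \right)} = - \frac{\left(V + 7\right) \left(V - 1\right)}{2} = - \frac{\left(7 + V\right) \left(-1 + V\right)}{2} = - \frac{\left(-1 + V\right) \left(7 + V\right)}{2}$)
$- \frac{459059}{-105228} + \frac{\left(N{\left(1,13 \right)} + 227\right) 143}{-405421} = - \frac{459059}{-105228} + \frac{\left(\left(\frac{7}{2} - 39 - \frac{13^{2}}{2}\right) + 227\right) 143}{-405421} = \left(-459059\right) \left(- \frac{1}{105228}\right) + \left(\left(\frac{7}{2} - 39 - \frac{169}{2}\right) + 227\right) 143 \left(- \frac{1}{405421}\right) = \frac{12407}{2844} + \left(\left(\frac{7}{2} - 39 - \frac{169}{2}\right) + 227\right) 143 \left(- \frac{1}{405421}\right) = \frac{12407}{2844} + \left(-120 + 227\right) 143 \left(- \frac{1}{405421}\right) = \frac{12407}{2844} + 107 \cdot 143 \left(- \frac{1}{405421}\right) = \frac{12407}{2844} + 15301 \left(- \frac{1}{405421}\right) = \frac{12407}{2844} - \frac{15301}{405421} = \frac{4986542303}{1153017324}$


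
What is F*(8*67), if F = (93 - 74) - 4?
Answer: 8040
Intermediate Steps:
F = 15 (F = 19 - 4 = 15)
F*(8*67) = 15*(8*67) = 15*536 = 8040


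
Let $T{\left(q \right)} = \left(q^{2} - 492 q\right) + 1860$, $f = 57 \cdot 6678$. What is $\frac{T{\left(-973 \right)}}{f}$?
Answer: $\frac{1427305}{380646} \approx 3.7497$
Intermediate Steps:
$f = 380646$
$T{\left(q \right)} = 1860 + q^{2} - 492 q$
$\frac{T{\left(-973 \right)}}{f} = \frac{1860 + \left(-973\right)^{2} - -478716}{380646} = \left(1860 + 946729 + 478716\right) \frac{1}{380646} = 1427305 \cdot \frac{1}{380646} = \frac{1427305}{380646}$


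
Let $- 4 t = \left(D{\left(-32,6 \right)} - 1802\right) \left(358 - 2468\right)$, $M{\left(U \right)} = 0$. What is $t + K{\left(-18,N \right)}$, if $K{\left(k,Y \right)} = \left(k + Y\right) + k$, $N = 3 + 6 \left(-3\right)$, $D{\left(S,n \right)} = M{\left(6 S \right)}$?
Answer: $-950606$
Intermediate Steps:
$D{\left(S,n \right)} = 0$
$N = -15$ ($N = 3 - 18 = -15$)
$K{\left(k,Y \right)} = Y + 2 k$ ($K{\left(k,Y \right)} = \left(Y + k\right) + k = Y + 2 k$)
$t = -950555$ ($t = - \frac{\left(0 - 1802\right) \left(358 - 2468\right)}{4} = - \frac{\left(-1802\right) \left(-2110\right)}{4} = \left(- \frac{1}{4}\right) 3802220 = -950555$)
$t + K{\left(-18,N \right)} = -950555 + \left(-15 + 2 \left(-18\right)\right) = -950555 - 51 = -950606$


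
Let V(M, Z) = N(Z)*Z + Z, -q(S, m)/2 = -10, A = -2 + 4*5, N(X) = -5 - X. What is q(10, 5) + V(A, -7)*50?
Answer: -1030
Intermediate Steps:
A = 18 (A = -2 + 20 = 18)
q(S, m) = 20 (q(S, m) = -2*(-10) = 20)
V(M, Z) = Z + Z*(-5 - Z) (V(M, Z) = (-5 - Z)*Z + Z = Z*(-5 - Z) + Z = Z + Z*(-5 - Z))
q(10, 5) + V(A, -7)*50 = 20 - 1*(-7)*(4 - 7)*50 = 20 - 1*(-7)*(-3)*50 = 20 - 21*50 = 20 - 1050 = -1030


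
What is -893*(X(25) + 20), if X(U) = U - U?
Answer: -17860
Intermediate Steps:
X(U) = 0
-893*(X(25) + 20) = -893*(0 + 20) = -893*20 = -17860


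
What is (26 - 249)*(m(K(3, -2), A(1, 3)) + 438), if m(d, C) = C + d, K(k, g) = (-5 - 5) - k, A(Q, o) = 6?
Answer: -96113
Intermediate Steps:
K(k, g) = -10 - k
(26 - 249)*(m(K(3, -2), A(1, 3)) + 438) = (26 - 249)*((6 + (-10 - 1*3)) + 438) = -223*((6 + (-10 - 3)) + 438) = -223*((6 - 13) + 438) = -223*(-7 + 438) = -223*431 = -96113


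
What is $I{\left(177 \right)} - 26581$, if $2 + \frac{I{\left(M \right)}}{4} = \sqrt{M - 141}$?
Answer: $-26565$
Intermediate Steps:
$I{\left(M \right)} = -8 + 4 \sqrt{-141 + M}$ ($I{\left(M \right)} = -8 + 4 \sqrt{M - 141} = -8 + 4 \sqrt{-141 + M}$)
$I{\left(177 \right)} - 26581 = \left(-8 + 4 \sqrt{-141 + 177}\right) - 26581 = \left(-8 + 4 \sqrt{36}\right) - 26581 = \left(-8 + 4 \cdot 6\right) - 26581 = \left(-8 + 24\right) - 26581 = 16 - 26581 = -26565$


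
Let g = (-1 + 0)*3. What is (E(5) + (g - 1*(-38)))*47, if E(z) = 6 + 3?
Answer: 2068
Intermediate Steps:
E(z) = 9
g = -3 (g = -1*3 = -3)
(E(5) + (g - 1*(-38)))*47 = (9 + (-3 - 1*(-38)))*47 = (9 + (-3 + 38))*47 = (9 + 35)*47 = 44*47 = 2068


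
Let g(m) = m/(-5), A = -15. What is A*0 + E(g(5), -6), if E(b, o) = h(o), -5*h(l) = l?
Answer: 6/5 ≈ 1.2000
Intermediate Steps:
g(m) = -m/5 (g(m) = m*(-⅕) = -m/5)
h(l) = -l/5
E(b, o) = -o/5
A*0 + E(g(5), -6) = -15*0 - ⅕*(-6) = 0 + 6/5 = 6/5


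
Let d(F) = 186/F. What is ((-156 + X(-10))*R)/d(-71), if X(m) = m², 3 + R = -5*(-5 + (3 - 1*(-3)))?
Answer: -15904/93 ≈ -171.01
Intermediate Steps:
R = -8 (R = -3 - 5*(-5 + (3 - 1*(-3))) = -3 - 5*(-5 + (3 + 3)) = -3 - 5*(-5 + 6) = -3 - 5*1 = -3 - 5 = -8)
((-156 + X(-10))*R)/d(-71) = ((-156 + (-10)²)*(-8))/((186/(-71))) = ((-156 + 100)*(-8))/((186*(-1/71))) = (-56*(-8))/(-186/71) = 448*(-71/186) = -15904/93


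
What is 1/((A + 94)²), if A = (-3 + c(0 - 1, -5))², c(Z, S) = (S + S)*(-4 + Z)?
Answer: 1/5303809 ≈ 1.8854e-7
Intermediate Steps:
c(Z, S) = 2*S*(-4 + Z) (c(Z, S) = (2*S)*(-4 + Z) = 2*S*(-4 + Z))
A = 2209 (A = (-3 + 2*(-5)*(-4 + (0 - 1)))² = (-3 + 2*(-5)*(-4 - 1))² = (-3 + 2*(-5)*(-5))² = (-3 + 50)² = 47² = 2209)
1/((A + 94)²) = 1/((2209 + 94)²) = 1/(2303²) = 1/5303809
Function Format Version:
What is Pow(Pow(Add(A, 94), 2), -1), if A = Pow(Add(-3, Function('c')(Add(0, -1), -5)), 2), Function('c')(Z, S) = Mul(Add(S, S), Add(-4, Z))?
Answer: Rational(1, 5303809) ≈ 1.8854e-7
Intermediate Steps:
Function('c')(Z, S) = Mul(2, S, Add(-4, Z)) (Function('c')(Z, S) = Mul(Mul(2, S), Add(-4, Z)) = Mul(2, S, Add(-4, Z)))
A = 2209 (A = Pow(Add(-3, Mul(2, -5, Add(-4, Add(0, -1)))), 2) = Pow(Add(-3, Mul(2, -5, Add(-4, -1))), 2) = Pow(Add(-3, Mul(2, -5, -5)), 2) = Pow(Add(-3, 50), 2) = Pow(47, 2) = 2209)
Pow(Pow(Add(A, 94), 2), -1) = Pow(Pow(Add(2209, 94), 2), -1) = Pow(Pow(2303, 2), -1) = Pow(5303809, -1) = Rational(1, 5303809)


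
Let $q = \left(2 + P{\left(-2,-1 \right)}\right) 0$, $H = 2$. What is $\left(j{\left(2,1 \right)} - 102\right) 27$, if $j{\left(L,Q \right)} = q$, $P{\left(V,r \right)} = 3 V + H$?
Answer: $-2754$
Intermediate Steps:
$P{\left(V,r \right)} = 2 + 3 V$ ($P{\left(V,r \right)} = 3 V + 2 = 2 + 3 V$)
$q = 0$ ($q = \left(2 + \left(2 + 3 \left(-2\right)\right)\right) 0 = \left(2 + \left(2 - 6\right)\right) 0 = \left(2 - 4\right) 0 = \left(-2\right) 0 = 0$)
$j{\left(L,Q \right)} = 0$
$\left(j{\left(2,1 \right)} - 102\right) 27 = \left(0 - 102\right) 27 = \left(-102\right) 27 = -2754$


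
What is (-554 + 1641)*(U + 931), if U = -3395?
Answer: -2678368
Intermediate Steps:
(-554 + 1641)*(U + 931) = (-554 + 1641)*(-3395 + 931) = 1087*(-2464) = -2678368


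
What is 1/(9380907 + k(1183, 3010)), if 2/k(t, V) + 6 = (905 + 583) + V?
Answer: 2246/21069517123 ≈ 1.0660e-7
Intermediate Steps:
k(t, V) = 2/(1482 + V) (k(t, V) = 2/(-6 + ((905 + 583) + V)) = 2/(-6 + (1488 + V)) = 2/(1482 + V))
1/(9380907 + k(1183, 3010)) = 1/(9380907 + 2/(1482 + 3010)) = 1/(9380907 + 2/4492) = 1/(9380907 + 2*(1/4492)) = 1/(9380907 + 1/2246) = 1/(21069517123/2246) = 2246/21069517123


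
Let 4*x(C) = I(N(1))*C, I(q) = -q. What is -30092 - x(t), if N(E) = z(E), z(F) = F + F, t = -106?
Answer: -30145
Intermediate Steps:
z(F) = 2*F
N(E) = 2*E
x(C) = -C/2 (x(C) = ((-2)*C)/4 = ((-1*2)*C)/4 = (-2*C)/4 = -C/2)
-30092 - x(t) = -30092 - (-1)*(-106)/2 = -30092 - 1*53 = -30092 - 53 = -30145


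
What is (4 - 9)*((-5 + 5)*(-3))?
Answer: 0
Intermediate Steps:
(4 - 9)*((-5 + 5)*(-3)) = -0*(-3) = -5*0 = 0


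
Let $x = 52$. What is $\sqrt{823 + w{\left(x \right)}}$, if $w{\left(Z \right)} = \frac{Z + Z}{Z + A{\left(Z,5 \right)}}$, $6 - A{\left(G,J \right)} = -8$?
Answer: $\frac{\sqrt{897963}}{33} \approx 28.715$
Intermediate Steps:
$A{\left(G,J \right)} = 14$ ($A{\left(G,J \right)} = 6 - -8 = 6 + 8 = 14$)
$w{\left(Z \right)} = \frac{2 Z}{14 + Z}$ ($w{\left(Z \right)} = \frac{Z + Z}{Z + 14} = \frac{2 Z}{14 + Z}$)
$\sqrt{823 + w{\left(x \right)}} = \sqrt{823 + 2 \cdot 52 \frac{1}{14 + 52}} = \sqrt{823 + 2 \cdot 52 \cdot \frac{1}{66}} = \sqrt{823 + \frac{52}{33}} = \sqrt{\frac{27211}{33}} = \frac{\sqrt{897963}}{33}$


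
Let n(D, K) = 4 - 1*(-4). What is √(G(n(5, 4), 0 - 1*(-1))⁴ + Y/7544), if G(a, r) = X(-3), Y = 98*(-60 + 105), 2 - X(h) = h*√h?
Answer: √(347107927 - 1963461792*I*√3)/1886 ≈ 23.007 - 20.778*I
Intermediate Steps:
X(h) = 2 - h^(3/2) (X(h) = 2 - h*√h = 2 - h^(3/2))
n(D, K) = 8 (n(D, K) = 4 + 4 = 8)
Y = 4410 (Y = 98*45 = 4410)
G(a, r) = 2 + 3*I*√3 (G(a, r) = 2 - (-3)^(3/2) = 2 - (-3)*I*√3 = 2 + 3*I*√3)
√(G(n(5, 4), 0 - 1*(-1))⁴ + Y/7544) = √((2 + 3*I*√3)⁴ + 4410/7544) = √((2 + 3*I*√3)⁴ + 4410*(1/7544)) = √((2 + 3*I*√3)⁴ + 2205/3772) = √(2205/3772 + (2 + 3*I*√3)⁴)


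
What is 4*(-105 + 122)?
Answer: 68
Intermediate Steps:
4*(-105 + 122) = 4*17 = 68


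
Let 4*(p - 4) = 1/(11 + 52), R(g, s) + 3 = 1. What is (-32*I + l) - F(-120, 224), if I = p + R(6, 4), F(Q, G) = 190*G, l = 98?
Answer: -2679146/63 ≈ -42526.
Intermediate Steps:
R(g, s) = -2 (R(g, s) = -3 + 1 = -2)
p = 1009/252 (p = 4 + 1/(4*(11 + 52)) = 4 + (¼)/63 = 4 + (¼)*(1/63) = 4 + 1/252 = 1009/252 ≈ 4.0040)
I = 505/252 (I = 1009/252 - 2 = 505/252 ≈ 2.0040)
(-32*I + l) - F(-120, 224) = (-32*505/252 + 98) - 190*224 = (-4040/63 + 98) - 1*42560 = 2134/63 - 42560 = -2679146/63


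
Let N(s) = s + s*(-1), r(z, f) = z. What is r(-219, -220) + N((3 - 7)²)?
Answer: -219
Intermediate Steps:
N(s) = 0 (N(s) = s - s = 0)
r(-219, -220) + N((3 - 7)²) = -219 + 0 = -219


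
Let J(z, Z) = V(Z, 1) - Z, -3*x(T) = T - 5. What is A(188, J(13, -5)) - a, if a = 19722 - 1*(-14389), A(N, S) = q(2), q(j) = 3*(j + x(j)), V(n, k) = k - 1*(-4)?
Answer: -34102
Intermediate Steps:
V(n, k) = 4 + k (V(n, k) = k + 4 = 4 + k)
x(T) = 5/3 - T/3 (x(T) = -(T - 5)/3 = -(-5 + T)/3 = 5/3 - T/3)
q(j) = 5 + 2*j (q(j) = 3*(j + (5/3 - j/3)) = 3*(5/3 + 2*j/3) = 5 + 2*j)
J(z, Z) = 5 - Z (J(z, Z) = (4 + 1) - Z = 5 - Z)
A(N, S) = 9 (A(N, S) = 5 + 2*2 = 5 + 4 = 9)
a = 34111 (a = 19722 + 14389 = 34111)
A(188, J(13, -5)) - a = 9 - 1*34111 = 9 - 34111 = -34102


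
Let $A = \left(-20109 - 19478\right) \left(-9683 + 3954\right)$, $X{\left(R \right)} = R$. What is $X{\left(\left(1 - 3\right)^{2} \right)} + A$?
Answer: $226793927$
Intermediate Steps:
$A = 226793923$ ($A = \left(-39587\right) \left(-5729\right) = 226793923$)
$X{\left(\left(1 - 3\right)^{2} \right)} + A = \left(1 - 3\right)^{2} + 226793923 = \left(-2\right)^{2} + 226793923 = 4 + 226793923 = 226793927$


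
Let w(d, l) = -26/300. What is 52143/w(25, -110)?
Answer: -601650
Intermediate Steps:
w(d, l) = -13/150 (w(d, l) = -26*1/300 = -13/150)
52143/w(25, -110) = 52143/(-13/150) = 52143*(-150/13) = -601650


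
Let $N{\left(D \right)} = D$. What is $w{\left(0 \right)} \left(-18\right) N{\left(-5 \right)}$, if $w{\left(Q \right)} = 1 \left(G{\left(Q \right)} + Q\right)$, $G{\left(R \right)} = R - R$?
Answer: $0$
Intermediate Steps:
$G{\left(R \right)} = 0$
$w{\left(Q \right)} = Q$ ($w{\left(Q \right)} = 1 \left(0 + Q\right) = 1 Q = Q$)
$w{\left(0 \right)} \left(-18\right) N{\left(-5 \right)} = 0 \left(-18\right) \left(-5\right) = 0 \left(-5\right) = 0$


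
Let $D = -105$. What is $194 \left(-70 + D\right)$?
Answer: $-33950$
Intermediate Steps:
$194 \left(-70 + D\right) = 194 \left(-70 - 105\right) = 194 \left(-175\right) = -33950$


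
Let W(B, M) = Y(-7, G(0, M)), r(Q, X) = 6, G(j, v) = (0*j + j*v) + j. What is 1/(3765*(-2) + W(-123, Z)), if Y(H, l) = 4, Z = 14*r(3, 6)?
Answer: -1/7526 ≈ -0.00013287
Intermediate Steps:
G(j, v) = j + j*v (G(j, v) = (0 + j*v) + j = j*v + j = j + j*v)
Z = 84 (Z = 14*6 = 84)
W(B, M) = 4
1/(3765*(-2) + W(-123, Z)) = 1/(3765*(-2) + 4) = 1/(-7530 + 4) = 1/(-7526) = -1/7526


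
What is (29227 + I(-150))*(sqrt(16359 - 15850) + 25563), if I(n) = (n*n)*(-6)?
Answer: -2703875199 - 105773*sqrt(509) ≈ -2.7063e+9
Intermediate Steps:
I(n) = -6*n**2 (I(n) = n**2*(-6) = -6*n**2)
(29227 + I(-150))*(sqrt(16359 - 15850) + 25563) = (29227 - 6*(-150)**2)*(sqrt(16359 - 15850) + 25563) = (29227 - 6*22500)*(sqrt(509) + 25563) = (29227 - 135000)*(25563 + sqrt(509)) = -105773*(25563 + sqrt(509)) = -2703875199 - 105773*sqrt(509)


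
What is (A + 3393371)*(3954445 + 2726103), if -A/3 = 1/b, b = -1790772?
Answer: 3383003771733290285/149231 ≈ 2.2670e+13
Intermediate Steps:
A = 1/596924 (A = -3/(-1790772) = -3*(-1/1790772) = 1/596924 ≈ 1.6753e-6)
(A + 3393371)*(3954445 + 2726103) = (1/596924 + 3393371)*(3954445 + 2726103) = (2025584590805/596924)*6680548 = 3383003771733290285/149231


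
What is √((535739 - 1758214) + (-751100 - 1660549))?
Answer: 2*I*√908531 ≈ 1906.3*I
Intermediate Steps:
√((535739 - 1758214) + (-751100 - 1660549)) = √(-1222475 - 2411649) = √(-3634124) = 2*I*√908531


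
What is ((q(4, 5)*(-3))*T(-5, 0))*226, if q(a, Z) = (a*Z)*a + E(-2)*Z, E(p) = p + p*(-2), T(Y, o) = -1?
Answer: 61020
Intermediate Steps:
E(p) = -p (E(p) = p - 2*p = -p)
q(a, Z) = 2*Z + Z*a² (q(a, Z) = (a*Z)*a + (-1*(-2))*Z = (Z*a)*a + 2*Z = Z*a² + 2*Z = 2*Z + Z*a²)
((q(4, 5)*(-3))*T(-5, 0))*226 = (((5*(2 + 4²))*(-3))*(-1))*226 = (((5*(2 + 16))*(-3))*(-1))*226 = (((5*18)*(-3))*(-1))*226 = ((90*(-3))*(-1))*226 = -270*(-1)*226 = 270*226 = 61020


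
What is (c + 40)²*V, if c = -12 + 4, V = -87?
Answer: -89088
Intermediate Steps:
c = -8
(c + 40)²*V = (-8 + 40)²*(-87) = 32²*(-87) = 1024*(-87) = -89088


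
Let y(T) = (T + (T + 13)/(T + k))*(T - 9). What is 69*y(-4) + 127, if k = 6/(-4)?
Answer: 57011/11 ≈ 5182.8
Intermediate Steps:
k = -3/2 (k = 6*(-¼) = -3/2 ≈ -1.5000)
y(T) = (-9 + T)*(T + (13 + T)/(-3/2 + T)) (y(T) = (T + (T + 13)/(T - 3/2))*(T - 9) = (T + (13 + T)/(-3/2 + T))*(-9 + T) = (-9 + T)*(T + (13 + T)/(-3/2 + T)))
69*y(-4) + 127 = 69*((-234 - 19*(-4)² + 2*(-4)³ + 35*(-4))/(-3 + 2*(-4))) + 127 = 69*((-234 - 19*16 + 2*(-64) - 140)/(-3 - 8)) + 127 = 69*((-234 - 304 - 128 - 140)/(-11)) + 127 = 69*(-1/11*(-806)) + 127 = 69*(806/11) + 127 = 55614/11 + 127 = 57011/11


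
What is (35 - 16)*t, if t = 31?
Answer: 589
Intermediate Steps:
(35 - 16)*t = (35 - 16)*31 = 19*31 = 589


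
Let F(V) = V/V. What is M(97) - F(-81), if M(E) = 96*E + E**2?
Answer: 18720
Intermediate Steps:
M(E) = E**2 + 96*E
F(V) = 1
M(97) - F(-81) = 97*(96 + 97) - 1*1 = 97*193 - 1 = 18721 - 1 = 18720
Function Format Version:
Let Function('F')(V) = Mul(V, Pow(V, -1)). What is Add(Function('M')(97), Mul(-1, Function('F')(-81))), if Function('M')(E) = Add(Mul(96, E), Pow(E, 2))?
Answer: 18720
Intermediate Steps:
Function('M')(E) = Add(Pow(E, 2), Mul(96, E))
Function('F')(V) = 1
Add(Function('M')(97), Mul(-1, Function('F')(-81))) = Add(Mul(97, Add(96, 97)), Mul(-1, 1)) = Add(Mul(97, 193), -1) = Add(18721, -1) = 18720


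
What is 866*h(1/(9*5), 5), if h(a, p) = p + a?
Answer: 195716/45 ≈ 4349.2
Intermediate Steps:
h(a, p) = a + p
866*h(1/(9*5), 5) = 866*(1/(9*5) + 5) = 866*((1/9)*(1/5) + 5) = 866*(1/45 + 5) = 866*(226/45) = 195716/45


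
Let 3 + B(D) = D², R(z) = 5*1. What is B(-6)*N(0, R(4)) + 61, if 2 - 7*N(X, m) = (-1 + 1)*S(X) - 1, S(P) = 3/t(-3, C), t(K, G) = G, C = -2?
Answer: 526/7 ≈ 75.143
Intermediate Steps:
R(z) = 5
S(P) = -3/2 (S(P) = 3/(-2) = 3*(-½) = -3/2)
B(D) = -3 + D²
N(X, m) = 3/7 (N(X, m) = 2/7 - ((-1 + 1)*(-3/2) - 1)/7 = 2/7 - (0*(-3/2) - 1)/7 = 2/7 - (0 - 1)/7 = 2/7 - ⅐*(-1) = 2/7 + ⅐ = 3/7)
B(-6)*N(0, R(4)) + 61 = (-3 + (-6)²)*(3/7) + 61 = (-3 + 36)*(3/7) + 61 = 33*(3/7) + 61 = 99/7 + 61 = 526/7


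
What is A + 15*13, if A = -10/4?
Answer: 385/2 ≈ 192.50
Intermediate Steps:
A = -5/2 (A = -10*¼ = -5/2 ≈ -2.5000)
A + 15*13 = -5/2 + 15*13 = -5/2 + 195 = 385/2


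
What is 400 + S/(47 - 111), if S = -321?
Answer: 25921/64 ≈ 405.02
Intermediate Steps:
400 + S/(47 - 111) = 400 - 321/(47 - 111) = 400 - 321/(-64) = 400 - 1/64*(-321) = 400 + 321/64 = 25921/64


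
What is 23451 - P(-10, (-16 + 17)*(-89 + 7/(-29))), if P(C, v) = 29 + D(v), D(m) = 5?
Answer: 23417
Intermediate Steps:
P(C, v) = 34 (P(C, v) = 29 + 5 = 34)
23451 - P(-10, (-16 + 17)*(-89 + 7/(-29))) = 23451 - 1*34 = 23451 - 34 = 23417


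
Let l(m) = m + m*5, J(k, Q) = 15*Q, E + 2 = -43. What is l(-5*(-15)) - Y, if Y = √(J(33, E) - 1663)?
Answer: 450 - I*√2338 ≈ 450.0 - 48.353*I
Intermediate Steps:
E = -45 (E = -2 - 43 = -45)
Y = I*√2338 (Y = √(15*(-45) - 1663) = √(-675 - 1663) = √(-2338) = I*√2338 ≈ 48.353*I)
l(m) = 6*m (l(m) = m + 5*m = 6*m)
l(-5*(-15)) - Y = 6*(-5*(-15)) - I*√2338 = 6*75 - I*√2338 = 450 - I*√2338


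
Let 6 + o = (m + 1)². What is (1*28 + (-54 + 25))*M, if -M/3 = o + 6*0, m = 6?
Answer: 129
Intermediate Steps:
o = 43 (o = -6 + (6 + 1)² = -6 + 7² = -6 + 49 = 43)
M = -129 (M = -3*(43 + 6*0) = -3*(43 + 0) = -3*43 = -129)
(1*28 + (-54 + 25))*M = (1*28 + (-54 + 25))*(-129) = (28 - 29)*(-129) = -1*(-129) = 129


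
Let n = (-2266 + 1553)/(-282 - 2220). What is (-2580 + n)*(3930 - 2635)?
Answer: -8358508865/2502 ≈ -3.3407e+6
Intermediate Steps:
n = 713/2502 (n = -713/(-2502) = -713*(-1/2502) = 713/2502 ≈ 0.28497)
(-2580 + n)*(3930 - 2635) = (-2580 + 713/2502)*(3930 - 2635) = -6454447/2502*1295 = -8358508865/2502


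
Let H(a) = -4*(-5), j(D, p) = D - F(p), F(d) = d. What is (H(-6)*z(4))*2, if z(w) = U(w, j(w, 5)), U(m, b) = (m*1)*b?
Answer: -160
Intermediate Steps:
j(D, p) = D - p
U(m, b) = b*m (U(m, b) = m*b = b*m)
z(w) = w*(-5 + w) (z(w) = (w - 1*5)*w = (w - 5)*w = (-5 + w)*w = w*(-5 + w))
H(a) = 20
(H(-6)*z(4))*2 = (20*(4*(-5 + 4)))*2 = (20*(4*(-1)))*2 = (20*(-4))*2 = -80*2 = -160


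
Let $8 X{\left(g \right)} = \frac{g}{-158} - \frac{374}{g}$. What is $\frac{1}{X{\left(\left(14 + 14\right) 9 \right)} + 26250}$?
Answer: $\frac{79632}{2090309351} \approx 3.8096 \cdot 10^{-5}$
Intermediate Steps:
$X{\left(g \right)} = - \frac{187}{4 g} - \frac{g}{1264}$ ($X{\left(g \right)} = \frac{\frac{g}{-158} - \frac{374}{g}}{8} = \frac{g \left(- \frac{1}{158}\right) - \frac{374}{g}}{8} = \frac{- \frac{g}{158} - \frac{374}{g}}{8} = \frac{- \frac{374}{g} - \frac{g}{158}}{8} = - \frac{187}{4 g} - \frac{g}{1264}$)
$\frac{1}{X{\left(\left(14 + 14\right) 9 \right)} + 26250} = \frac{1}{\frac{-59092 - \left(\left(14 + 14\right) 9\right)^{2}}{1264 \left(14 + 14\right) 9} + 26250} = \frac{1}{\frac{-59092 - \left(28 \cdot 9\right)^{2}}{1264 \cdot 28 \cdot 9} + 26250} = \frac{1}{\frac{-59092 - 252^{2}}{1264 \cdot 252} + 26250} = \frac{1}{\frac{1}{1264} \cdot \frac{1}{252} \left(-59092 - 63504\right) + 26250} = \frac{1}{\frac{1}{1264} \cdot \frac{1}{252} \left(-122596\right) + 26250} = \frac{1}{- \frac{30649}{79632} + 26250} = \frac{1}{\frac{2090309351}{79632}} = \frac{79632}{2090309351}$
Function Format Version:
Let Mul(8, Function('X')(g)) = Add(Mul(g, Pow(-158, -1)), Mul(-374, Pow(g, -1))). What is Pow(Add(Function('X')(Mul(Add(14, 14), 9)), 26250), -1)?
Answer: Rational(79632, 2090309351) ≈ 3.8096e-5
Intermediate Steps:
Function('X')(g) = Add(Mul(Rational(-187, 4), Pow(g, -1)), Mul(Rational(-1, 1264), g)) (Function('X')(g) = Mul(Rational(1, 8), Add(Mul(g, Pow(-158, -1)), Mul(-374, Pow(g, -1)))) = Mul(Rational(1, 8), Add(Mul(g, Rational(-1, 158)), Mul(-374, Pow(g, -1)))) = Mul(Rational(1, 8), Add(Mul(Rational(-1, 158), g), Mul(-374, Pow(g, -1)))) = Mul(Rational(1, 8), Add(Mul(-374, Pow(g, -1)), Mul(Rational(-1, 158), g))) = Add(Mul(Rational(-187, 4), Pow(g, -1)), Mul(Rational(-1, 1264), g)))
Pow(Add(Function('X')(Mul(Add(14, 14), 9)), 26250), -1) = Pow(Add(Mul(Rational(1, 1264), Pow(Mul(Add(14, 14), 9), -1), Add(-59092, Mul(-1, Pow(Mul(Add(14, 14), 9), 2)))), 26250), -1) = Pow(Add(Mul(Rational(1, 1264), Pow(Mul(28, 9), -1), Add(-59092, Mul(-1, Pow(Mul(28, 9), 2)))), 26250), -1) = Pow(Add(Mul(Rational(1, 1264), Pow(252, -1), Add(-59092, Mul(-1, Pow(252, 2)))), 26250), -1) = Pow(Add(Mul(Rational(1, 1264), Rational(1, 252), Add(-59092, Mul(-1, 63504))), 26250), -1) = Pow(Add(Mul(Rational(1, 1264), Rational(1, 252), Add(-59092, -63504)), 26250), -1) = Pow(Add(Mul(Rational(1, 1264), Rational(1, 252), -122596), 26250), -1) = Pow(Add(Rational(-30649, 79632), 26250), -1) = Pow(Rational(2090309351, 79632), -1) = Rational(79632, 2090309351)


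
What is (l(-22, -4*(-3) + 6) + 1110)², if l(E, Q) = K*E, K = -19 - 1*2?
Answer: 2471184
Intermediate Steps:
K = -21 (K = -19 - 2 = -21)
l(E, Q) = -21*E
(l(-22, -4*(-3) + 6) + 1110)² = (-21*(-22) + 1110)² = (462 + 1110)² = 1572² = 2471184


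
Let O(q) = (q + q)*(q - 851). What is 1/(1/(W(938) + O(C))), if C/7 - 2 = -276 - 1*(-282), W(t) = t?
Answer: -88102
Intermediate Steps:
C = 56 (C = 14 + 7*(-276 - 1*(-282)) = 14 + 7*(-276 + 282) = 14 + 7*6 = 14 + 42 = 56)
O(q) = 2*q*(-851 + q) (O(q) = (2*q)*(-851 + q) = 2*q*(-851 + q))
1/(1/(W(938) + O(C))) = 1/(1/(938 + 2*56*(-851 + 56))) = 1/(1/(938 + 2*56*(-795))) = 1/(1/(938 - 89040)) = 1/(1/(-88102)) = 1/(-1/88102) = -88102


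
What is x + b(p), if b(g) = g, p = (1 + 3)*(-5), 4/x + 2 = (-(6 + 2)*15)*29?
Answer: -34822/1741 ≈ -20.001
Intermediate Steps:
x = -2/1741 (x = 4/(-2 + (-(6 + 2)*15)*29) = 4/(-2 + (-1*8*15)*29) = 4/(-2 - 8*15*29) = 4/(-2 - 120*29) = 4/(-2 - 3480) = 4/(-3482) = 4*(-1/3482) = -2/1741 ≈ -0.0011488)
p = -20 (p = 4*(-5) = -20)
x + b(p) = -2/1741 - 20 = -34822/1741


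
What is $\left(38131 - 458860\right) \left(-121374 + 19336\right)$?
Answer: $42930345702$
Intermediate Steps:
$\left(38131 - 458860\right) \left(-121374 + 19336\right) = \left(-420729\right) \left(-102038\right) = 42930345702$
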